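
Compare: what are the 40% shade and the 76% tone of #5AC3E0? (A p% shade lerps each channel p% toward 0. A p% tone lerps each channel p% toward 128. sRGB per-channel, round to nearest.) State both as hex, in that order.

#367586, #779097

#5AC3E0 is rgb(90, 195, 224).
40% shade:
  R: 90 + 0.4×(0−90) = 90 − 36 = 54 → 54
  G: 195 − 78 = 117 → 117
  B: 224 + 0.4×(0−224) = 224 − 89.6 = 134.4 → 134
  → #367586
76% tone:
  R: 90 + 28.88 = 118.88 → 119
  G: 195 + 0.76×(128−195) = 195 − 50.92 = 144.08 → 144
  B: 224 + 0.76×(128−224) = 224 − 72.96 = 151.04 → 151
  → #779097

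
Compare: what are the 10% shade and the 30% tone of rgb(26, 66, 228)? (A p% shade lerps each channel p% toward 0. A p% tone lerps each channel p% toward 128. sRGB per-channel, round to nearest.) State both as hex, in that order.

#173bcd, #3955c6

10% shade:
  R: 26 − 2.6 = 23.4 → 23
  G: 66 − 6.6 = 59.4 → 59
  B: 228 − 22.8 = 205.2 → 205
  → #173bcd
30% tone:
  R: 26 + 0.3×(128−26) = 26 + 30.6 = 56.6 → 57
  G: 66 + 0.3×(128−66) = 66 + 18.6 = 84.6 → 85
  B: 228 + 0.3×(128−228) = 228 − 30 = 198 → 198
  → #3955c6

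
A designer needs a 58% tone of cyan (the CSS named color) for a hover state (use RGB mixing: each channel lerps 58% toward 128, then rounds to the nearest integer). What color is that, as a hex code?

#4AB5B5

CSS cyan is rgb(0, 255, 255).
Lerp each channel 58% toward 128:
  R: 0 + 0.58×(128−0) = 0 + 74.24 = 74.24 → 74
  G: 255 + 0.58×(128−255) = 255 − 73.66 = 181.34 → 181
  B: 255 + 0.58×(128−255) = 255 − 73.66 = 181.34 → 181
rgb(74, 181, 181) = #4AB5B5.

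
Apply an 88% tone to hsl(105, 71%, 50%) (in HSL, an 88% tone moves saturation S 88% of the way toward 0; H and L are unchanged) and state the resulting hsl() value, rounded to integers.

hsl(105, 9%, 50%)

S moves 88% from 71 toward 0: 71 − 62.48 = 8.52 → 9.
H and L are unchanged.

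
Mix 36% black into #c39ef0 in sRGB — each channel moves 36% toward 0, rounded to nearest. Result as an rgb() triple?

rgb(125, 101, 154)

#c39ef0 is rgb(195, 158, 240).
Per channel, c → c + 0.36(0 − c):
  R: 195 + 0.36×(0−195) = 195 − 70.2 = 124.8 → 125
  G: 158 − 56.88 = 101.12 → 101
  B: 240 + 0.36×(0−240) = 240 − 86.4 = 153.6 → 154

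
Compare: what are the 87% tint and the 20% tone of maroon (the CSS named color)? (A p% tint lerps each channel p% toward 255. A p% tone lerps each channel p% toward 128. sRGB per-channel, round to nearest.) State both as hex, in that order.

#EEDEDE, #801A1A

CSS maroon is rgb(128, 0, 0).
87% tint:
  R: 128 + 110.49 = 238.49 → 238
  G: 0 + 221.85 = 221.85 → 222
  B: 0 + 0.87×(255−0) = 0 + 221.85 = 221.85 → 222
  → #EEDEDE
20% tone:
  R: 128 + 0.2×(128−128) = 128 + 0 = 128 → 128
  G: 0 + 25.6 = 25.6 → 26
  B: 0 + 25.6 = 25.6 → 26
  → #801A1A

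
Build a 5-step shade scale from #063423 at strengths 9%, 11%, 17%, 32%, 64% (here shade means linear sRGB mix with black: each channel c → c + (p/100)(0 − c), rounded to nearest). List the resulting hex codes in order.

#052f20, #052e1f, #052b1d, #042318, #02130d

#063423 is rgb(6, 52, 35).
9%: (6 − 0.54 = 5.46→5, 52 − 4.68 = 47.32→47, 35 − 3.15 = 31.85→32) → #052f20
11%: (6 − 0.66 = 5.34→5, 52 − 5.72 = 46.28→46, 35 − 3.85 = 31.15→31) → #052e1f
17%: (6 − 1.02 = 4.98→5, 52 − 8.84 = 43.16→43, 35 − 5.95 = 29.05→29) → #052b1d
32%: (6 − 1.92 = 4.08→4, 52 − 16.64 = 35.36→35, 35 − 11.2 = 23.8→24) → #042318
64%: (6 − 3.84 = 2.16→2, 52 − 33.28 = 18.72→19, 35 − 22.4 = 12.6→13) → #02130d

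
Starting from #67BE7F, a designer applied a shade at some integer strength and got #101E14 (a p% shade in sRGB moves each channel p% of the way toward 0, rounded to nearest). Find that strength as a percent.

84%

#67BE7F is rgb(103, 190, 127); #101E14 is rgb(16, 30, 20).
On the G channel (widest range): 30 ≈ 190 + (p/100)(0 − 190), so p ≈ 100×(30 − 190)/(0 − 190) = -16000/-190 = 84.21.
p = 84 reproduces all three channels after rounding.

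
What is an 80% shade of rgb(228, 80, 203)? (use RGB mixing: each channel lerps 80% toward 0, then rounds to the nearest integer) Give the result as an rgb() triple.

rgb(46, 16, 41)

Per channel, c → c + 0.8(0 − c):
  R: 228 + 0.8×(0−228) = 228 − 182.4 = 45.6 → 46
  G: 80 − 64 = 16 → 16
  B: 203 − 162.4 = 40.6 → 41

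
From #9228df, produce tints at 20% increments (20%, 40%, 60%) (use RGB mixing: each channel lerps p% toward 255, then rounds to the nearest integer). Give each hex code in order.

#9228df is rgb(146, 40, 223).
20%: (146 + 21.8 = 167.8→168, 40 + 43 = 83→83, 223 + 6.4 = 229.4→229) → #a853e5
40%: (146 + 43.6 = 189.6→190, 40 + 86 = 126→126, 223 + 12.8 = 235.8→236) → #be7eec
60%: (146 + 65.4 = 211.4→211, 40 + 129 = 169→169, 223 + 19.2 = 242.2→242) → #d3a9f2

#a853e5, #be7eec, #d3a9f2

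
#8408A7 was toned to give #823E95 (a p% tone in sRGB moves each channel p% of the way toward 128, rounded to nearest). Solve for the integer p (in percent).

45%

#8408A7 is rgb(132, 8, 167); #823E95 is rgb(130, 62, 149).
On the G channel (widest range): 62 ≈ 8 + (p/100)(128 − 8), so p ≈ 100×(62 − 8)/(128 − 8) = 5400/120 = 45.00.
p = 45 reproduces all three channels after rounding.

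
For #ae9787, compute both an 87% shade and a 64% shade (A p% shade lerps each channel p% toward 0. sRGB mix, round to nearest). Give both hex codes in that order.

#ae9787 is rgb(174, 151, 135).
87% shade:
  R: 174 − 151.38 = 22.62 → 23
  G: 151 − 131.37 = 19.63 → 20
  B: 135 + 0.87×(0−135) = 135 − 117.45 = 17.55 → 18
  → #171412
64% shade:
  R: 174 + 0.64×(0−174) = 174 − 111.36 = 62.64 → 63
  G: 151 + 0.64×(0−151) = 151 − 96.64 = 54.36 → 54
  B: 135 − 86.4 = 48.6 → 49
  → #3f3631

#171412, #3f3631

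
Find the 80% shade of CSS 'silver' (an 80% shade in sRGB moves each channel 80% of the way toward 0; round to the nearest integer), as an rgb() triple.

CSS silver is rgb(192, 192, 192).
Per channel, c → c + 0.8(0 − c):
  R: 192 − 153.6 = 38.4 → 38
  G: 192 + 0.8×(0−192) = 192 − 153.6 = 38.4 → 38
  B: 192 + 0.8×(0−192) = 192 − 153.6 = 38.4 → 38

rgb(38, 38, 38)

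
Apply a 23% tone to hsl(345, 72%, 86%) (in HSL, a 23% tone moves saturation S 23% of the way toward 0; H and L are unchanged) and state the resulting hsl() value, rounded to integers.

S moves 23% from 72 toward 0: 72 − 16.56 = 55.44 → 55.
H and L are unchanged.

hsl(345, 55%, 86%)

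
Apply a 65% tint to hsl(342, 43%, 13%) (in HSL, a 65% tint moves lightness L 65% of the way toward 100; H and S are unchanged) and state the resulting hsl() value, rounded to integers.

L moves 65% from 13 toward 100: 13 + 56.55 = 69.55 → 70.
H and S are unchanged.

hsl(342, 43%, 70%)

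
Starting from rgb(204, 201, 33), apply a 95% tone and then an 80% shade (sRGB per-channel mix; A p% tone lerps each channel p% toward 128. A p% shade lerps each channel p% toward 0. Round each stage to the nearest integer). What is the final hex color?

Per channel, c → c + 0.95(128 − c):
  R: 204 − 72.2 = 131.8 → 132
  G: 201 − 69.35 = 131.65 → 132
  B: 33 + 0.95×(128−33) = 33 + 90.25 = 123.25 → 123
After the tone: rgb(132, 132, 123) = #84847B.
An 80% shade moves each channel 80% toward 0:
  R: 132 + 0.8×(0−132) = 132 − 105.6 = 26.4 → 26
  G: 132 + 0.8×(0−132) = 132 − 105.6 = 26.4 → 26
  B: 123 + 0.8×(0−123) = 123 − 98.4 = 24.6 → 25
rgb(26, 26, 25) = #1A1A19.

#1A1A19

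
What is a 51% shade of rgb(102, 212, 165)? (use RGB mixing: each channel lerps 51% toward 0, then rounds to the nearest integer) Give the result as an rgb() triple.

Lerp each channel 51% toward 0:
  R: 102 − 52.02 = 49.98 → 50
  G: 212 + 0.51×(0−212) = 212 − 108.12 = 103.88 → 104
  B: 165 + 0.51×(0−165) = 165 − 84.15 = 80.85 → 81

rgb(50, 104, 81)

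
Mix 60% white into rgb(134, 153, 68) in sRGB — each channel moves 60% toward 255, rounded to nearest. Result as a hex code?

Lerp each channel 60% toward 255:
  R: 134 + 0.6×(255−134) = 134 + 72.6 = 206.6 → 207
  G: 153 + 0.6×(255−153) = 153 + 61.2 = 214.2 → 214
  B: 68 + 112.2 = 180.2 → 180
rgb(207, 214, 180) = #cfd6b4.

#cfd6b4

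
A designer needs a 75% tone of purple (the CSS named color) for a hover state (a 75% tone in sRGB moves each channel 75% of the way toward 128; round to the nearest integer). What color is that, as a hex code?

#806080

CSS purple is rgb(128, 0, 128).
Per channel, c → c + 0.75(128 − c):
  R: 128 + 0.75×(128−128) = 128 + 0 = 128 → 128
  G: 0 + 96 = 96 → 96
  B: 128 + 0 = 128 → 128
rgb(128, 96, 128) = #806080.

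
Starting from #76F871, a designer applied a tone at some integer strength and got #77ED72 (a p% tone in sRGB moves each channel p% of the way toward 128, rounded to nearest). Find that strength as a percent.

9%

#76F871 is rgb(118, 248, 113); #77ED72 is rgb(119, 237, 114).
On the G channel (widest range): 237 ≈ 248 + (p/100)(128 − 248), so p ≈ 100×(237 − 248)/(128 − 248) = -1100/-120 = 9.17.
p = 9 reproduces all three channels after rounding.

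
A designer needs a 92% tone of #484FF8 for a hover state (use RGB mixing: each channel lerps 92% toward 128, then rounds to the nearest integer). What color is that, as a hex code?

#484FF8 is rgb(72, 79, 248).
Per channel, c → c + 0.92(128 − c):
  R: 72 + 0.92×(128−72) = 72 + 51.52 = 123.52 → 124
  G: 79 + 0.92×(128−79) = 79 + 45.08 = 124.08 → 124
  B: 248 − 110.4 = 137.6 → 138
rgb(124, 124, 138) = #7C7C8A.

#7C7C8A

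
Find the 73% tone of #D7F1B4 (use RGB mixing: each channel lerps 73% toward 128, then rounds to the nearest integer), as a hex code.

#D7F1B4 is rgb(215, 241, 180).
Lerp each channel 73% toward 128:
  R: 215 + 0.73×(128−215) = 215 − 63.51 = 151.49 → 151
  G: 241 + 0.73×(128−241) = 241 − 82.49 = 158.51 → 159
  B: 180 − 37.96 = 142.04 → 142
rgb(151, 159, 142) = #979F8E.

#979F8E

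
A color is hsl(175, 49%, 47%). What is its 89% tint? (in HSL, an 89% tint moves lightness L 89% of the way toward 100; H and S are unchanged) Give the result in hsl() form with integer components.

hsl(175, 49%, 94%)

L moves 89% from 47 toward 100: 47 + 47.17 = 94.17 → 94.
H and S are unchanged.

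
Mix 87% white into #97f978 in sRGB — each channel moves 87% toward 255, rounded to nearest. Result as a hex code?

#97f978 is rgb(151, 249, 120).
An 87% tint moves each channel 87% toward 255:
  R: 151 + 0.87×(255−151) = 151 + 90.48 = 241.48 → 241
  G: 249 + 0.87×(255−249) = 249 + 5.22 = 254.22 → 254
  B: 120 + 117.45 = 237.45 → 237
rgb(241, 254, 237) = #f1feed.

#f1feed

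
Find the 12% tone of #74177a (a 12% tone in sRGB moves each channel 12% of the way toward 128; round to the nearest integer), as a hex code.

#75247b

#74177a is rgb(116, 23, 122).
Per channel, c → c + 0.12(128 − c):
  R: 116 + 1.44 = 117.44 → 117
  G: 23 + 0.12×(128−23) = 23 + 12.6 = 35.6 → 36
  B: 122 + 0.12×(128−122) = 122 + 0.72 = 122.72 → 123
rgb(117, 36, 123) = #75247b.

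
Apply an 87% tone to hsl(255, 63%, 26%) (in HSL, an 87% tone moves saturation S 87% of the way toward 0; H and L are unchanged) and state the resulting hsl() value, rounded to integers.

hsl(255, 8%, 26%)

S moves 87% from 63 toward 0: 63 − 54.81 = 8.19 → 8.
H and L are unchanged.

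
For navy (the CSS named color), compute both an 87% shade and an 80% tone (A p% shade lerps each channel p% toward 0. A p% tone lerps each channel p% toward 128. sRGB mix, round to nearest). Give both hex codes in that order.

CSS navy is rgb(0, 0, 128).
87% shade:
  R: 0 + 0.87×(0−0) = 0 + 0 = 0 → 0
  G: 0 + 0.87×(0−0) = 0 + 0 = 0 → 0
  B: 128 + 0.87×(0−128) = 128 − 111.36 = 16.64 → 17
  → #000011
80% tone:
  R: 0 + 0.8×(128−0) = 0 + 102.4 = 102.4 → 102
  G: 0 + 0.8×(128−0) = 0 + 102.4 = 102.4 → 102
  B: 128 + 0.8×(128−128) = 128 + 0 = 128 → 128
  → #666680

#000011, #666680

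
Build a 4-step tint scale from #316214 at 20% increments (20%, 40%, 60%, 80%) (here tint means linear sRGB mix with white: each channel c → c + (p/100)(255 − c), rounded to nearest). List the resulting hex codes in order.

#316214 is rgb(49, 98, 20).
20%: (49 + 41.2 = 90.2→90, 98 + 31.4 = 129.4→129, 20 + 47 = 67→67) → #5a8143
40%: (49 + 82.4 = 131.4→131, 98 + 62.8 = 160.8→161, 20 + 94 = 114→114) → #83a172
60%: (49 + 123.6 = 172.6→173, 98 + 94.2 = 192.2→192, 20 + 141 = 161→161) → #adc0a1
80%: (49 + 164.8 = 213.8→214, 98 + 125.6 = 223.6→224, 20 + 188 = 208→208) → #d6e0d0

#5a8143, #83a172, #adc0a1, #d6e0d0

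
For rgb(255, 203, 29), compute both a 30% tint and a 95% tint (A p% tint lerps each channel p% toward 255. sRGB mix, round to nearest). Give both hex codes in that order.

#ffdb61, #fffcf4

30% tint:
  R: 255 + 0 = 255 → 255
  G: 203 + 0.3×(255−203) = 203 + 15.6 = 218.6 → 219
  B: 29 + 0.3×(255−29) = 29 + 67.8 = 96.8 → 97
  → #ffdb61
95% tint:
  R: 255 + 0.95×(255−255) = 255 + 0 = 255 → 255
  G: 203 + 0.95×(255−203) = 203 + 49.4 = 252.4 → 252
  B: 29 + 214.7 = 243.7 → 244
  → #fffcf4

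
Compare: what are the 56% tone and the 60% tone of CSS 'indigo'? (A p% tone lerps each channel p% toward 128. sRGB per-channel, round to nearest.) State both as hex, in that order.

CSS indigo is rgb(75, 0, 130).
56% tone:
  R: 75 + 0.56×(128−75) = 75 + 29.68 = 104.68 → 105
  G: 0 + 71.68 = 71.68 → 72
  B: 130 + 0.56×(128−130) = 130 − 1.12 = 128.88 → 129
  → #694881
60% tone:
  R: 75 + 0.6×(128−75) = 75 + 31.8 = 106.8 → 107
  G: 0 + 0.6×(128−0) = 0 + 76.8 = 76.8 → 77
  B: 130 + 0.6×(128−130) = 130 − 1.2 = 128.8 → 129
  → #6B4D81

#694881, #6B4D81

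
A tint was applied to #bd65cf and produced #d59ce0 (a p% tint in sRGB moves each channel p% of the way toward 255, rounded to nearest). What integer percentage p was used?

#bd65cf is rgb(189, 101, 207); #d59ce0 is rgb(213, 156, 224).
On the G channel (widest range): 156 ≈ 101 + (p/100)(255 − 101), so p ≈ 100×(156 − 101)/(255 − 101) = 5500/154 = 35.71.
p = 36 reproduces all three channels after rounding.

36%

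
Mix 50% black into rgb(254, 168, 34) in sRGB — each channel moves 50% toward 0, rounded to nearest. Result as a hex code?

#7F5411

Per channel, c → c + 0.5(0 − c):
  R: 254 + 0.5×(0−254) = 254 − 127 = 127 → 127
  G: 168 − 84 = 84 → 84
  B: 34 + 0.5×(0−34) = 34 − 17 = 17 → 17
rgb(127, 84, 17) = #7F5411.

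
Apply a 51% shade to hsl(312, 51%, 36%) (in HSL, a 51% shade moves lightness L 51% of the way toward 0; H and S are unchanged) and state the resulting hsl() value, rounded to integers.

L moves 51% from 36 toward 0: 36 − 18.36 = 17.64 → 18.
H and S are unchanged.

hsl(312, 51%, 18%)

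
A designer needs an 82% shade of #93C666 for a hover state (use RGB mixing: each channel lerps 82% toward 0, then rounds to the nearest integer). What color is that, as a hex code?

#93C666 is rgb(147, 198, 102).
Lerp each channel 82% toward 0:
  R: 147 − 120.54 = 26.46 → 26
  G: 198 + 0.82×(0−198) = 198 − 162.36 = 35.64 → 36
  B: 102 − 83.64 = 18.36 → 18
rgb(26, 36, 18) = #1A2412.

#1A2412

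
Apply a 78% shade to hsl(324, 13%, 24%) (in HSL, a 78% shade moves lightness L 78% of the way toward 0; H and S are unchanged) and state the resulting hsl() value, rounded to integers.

L moves 78% from 24 toward 0: 24 − 18.72 = 5.28 → 5.
H and S are unchanged.

hsl(324, 13%, 5%)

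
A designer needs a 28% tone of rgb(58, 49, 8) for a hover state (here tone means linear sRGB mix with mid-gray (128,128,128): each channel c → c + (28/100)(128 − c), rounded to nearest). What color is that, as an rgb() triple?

Per channel, c → c + 0.28(128 − c):
  R: 58 + 0.28×(128−58) = 58 + 19.6 = 77.6 → 78
  G: 49 + 0.28×(128−49) = 49 + 22.12 = 71.12 → 71
  B: 8 + 0.28×(128−8) = 8 + 33.6 = 41.6 → 42

rgb(78, 71, 42)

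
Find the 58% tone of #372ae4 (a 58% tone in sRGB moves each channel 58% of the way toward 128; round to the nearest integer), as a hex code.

#372ae4 is rgb(55, 42, 228).
Lerp each channel 58% toward 128:
  R: 55 + 0.58×(128−55) = 55 + 42.34 = 97.34 → 97
  G: 42 + 0.58×(128−42) = 42 + 49.88 = 91.88 → 92
  B: 228 + 0.58×(128−228) = 228 − 58 = 170 → 170
rgb(97, 92, 170) = #615caa.

#615caa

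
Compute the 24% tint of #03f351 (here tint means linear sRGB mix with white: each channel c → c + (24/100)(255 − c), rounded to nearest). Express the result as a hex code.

#03f351 is rgb(3, 243, 81).
Lerp each channel 24% toward 255:
  R: 3 + 0.24×(255−3) = 3 + 60.48 = 63.48 → 63
  G: 243 + 2.88 = 245.88 → 246
  B: 81 + 0.24×(255−81) = 81 + 41.76 = 122.76 → 123
rgb(63, 246, 123) = #3ff67b.

#3ff67b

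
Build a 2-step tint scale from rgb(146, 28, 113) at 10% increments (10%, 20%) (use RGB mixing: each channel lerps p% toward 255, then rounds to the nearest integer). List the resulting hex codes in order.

10%: (146 + 10.9 = 156.9→157, 28 + 22.7 = 50.7→51, 113 + 14.2 = 127.2→127) → #9D337F
20%: (146 + 21.8 = 167.8→168, 28 + 45.4 = 73.4→73, 113 + 28.4 = 141.4→141) → #A8498D

#9D337F, #A8498D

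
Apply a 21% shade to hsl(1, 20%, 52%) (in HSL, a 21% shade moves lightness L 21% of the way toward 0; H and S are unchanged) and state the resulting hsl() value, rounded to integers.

L moves 21% from 52 toward 0: 52 − 10.92 = 41.08 → 41.
H and S are unchanged.

hsl(1, 20%, 41%)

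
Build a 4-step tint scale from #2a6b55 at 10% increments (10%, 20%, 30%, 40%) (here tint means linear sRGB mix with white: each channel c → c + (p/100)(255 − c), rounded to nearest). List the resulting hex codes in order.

#2a6b55 is rgb(42, 107, 85).
10%: (42 + 21.3 = 63.3→63, 107 + 14.8 = 121.8→122, 85 + 17 = 102→102) → #3f7a66
20%: (42 + 42.6 = 84.6→85, 107 + 29.6 = 136.6→137, 85 + 34 = 119→119) → #558977
30%: (42 + 63.9 = 105.9→106, 107 + 44.4 = 151.4→151, 85 + 51 = 136→136) → #6a9788
40%: (42 + 85.2 = 127.2→127, 107 + 59.2 = 166.2→166, 85 + 68 = 153→153) → #7fa699

#3f7a66, #558977, #6a9788, #7fa699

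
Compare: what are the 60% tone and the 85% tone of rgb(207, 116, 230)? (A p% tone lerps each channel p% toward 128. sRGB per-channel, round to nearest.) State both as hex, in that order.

60% tone:
  R: 207 + 0.6×(128−207) = 207 − 47.4 = 159.6 → 160
  G: 116 + 0.6×(128−116) = 116 + 7.2 = 123.2 → 123
  B: 230 + 0.6×(128−230) = 230 − 61.2 = 168.8 → 169
  → #A07BA9
85% tone:
  R: 207 − 67.15 = 139.85 → 140
  G: 116 + 10.2 = 126.2 → 126
  B: 230 − 86.7 = 143.3 → 143
  → #8C7E8F

#A07BA9, #8C7E8F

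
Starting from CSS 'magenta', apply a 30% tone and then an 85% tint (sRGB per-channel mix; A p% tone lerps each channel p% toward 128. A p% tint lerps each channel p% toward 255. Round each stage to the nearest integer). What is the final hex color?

CSS magenta is rgb(255, 0, 255).
A 30% tone moves each channel 30% toward 128:
  R: 255 + 0.3×(128−255) = 255 − 38.1 = 216.9 → 217
  G: 0 + 0.3×(128−0) = 0 + 38.4 = 38.4 → 38
  B: 255 + 0.3×(128−255) = 255 − 38.1 = 216.9 → 217
After the tone: rgb(217, 38, 217) = #D926D9.
Lerp each channel 85% toward 255:
  R: 217 + 0.85×(255−217) = 217 + 32.3 = 249.3 → 249
  G: 38 + 0.85×(255−38) = 38 + 184.45 = 222.45 → 222
  B: 217 + 0.85×(255−217) = 217 + 32.3 = 249.3 → 249
rgb(249, 222, 249) = #F9DEF9.

#F9DEF9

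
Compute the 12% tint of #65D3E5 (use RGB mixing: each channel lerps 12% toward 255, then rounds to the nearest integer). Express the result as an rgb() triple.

#65D3E5 is rgb(101, 211, 229).
Lerp each channel 12% toward 255:
  R: 101 + 18.48 = 119.48 → 119
  G: 211 + 5.28 = 216.28 → 216
  B: 229 + 0.12×(255−229) = 229 + 3.12 = 232.12 → 232

rgb(119, 216, 232)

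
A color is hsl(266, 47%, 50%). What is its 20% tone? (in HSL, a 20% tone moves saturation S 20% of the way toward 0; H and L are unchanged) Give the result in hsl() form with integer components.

hsl(266, 38%, 50%)

S moves 20% from 47 toward 0: 47 − 9.4 = 37.6 → 38.
H and L are unchanged.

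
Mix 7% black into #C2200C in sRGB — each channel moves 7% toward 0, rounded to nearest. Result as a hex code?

#B41E0B

#C2200C is rgb(194, 32, 12).
Per channel, c → c + 0.07(0 − c):
  R: 194 + 0.07×(0−194) = 194 − 13.58 = 180.42 → 180
  G: 32 + 0.07×(0−32) = 32 − 2.24 = 29.76 → 30
  B: 12 − 0.84 = 11.16 → 11
rgb(180, 30, 11) = #B41E0B.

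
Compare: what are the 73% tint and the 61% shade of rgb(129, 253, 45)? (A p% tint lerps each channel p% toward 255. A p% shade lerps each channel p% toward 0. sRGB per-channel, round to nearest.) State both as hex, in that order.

73% tint:
  R: 129 + 91.98 = 220.98 → 221
  G: 253 + 1.46 = 254.46 → 254
  B: 45 + 0.73×(255−45) = 45 + 153.3 = 198.3 → 198
  → #DDFEC6
61% shade:
  R: 129 − 78.69 = 50.31 → 50
  G: 253 + 0.61×(0−253) = 253 − 154.33 = 98.67 → 99
  B: 45 + 0.61×(0−45) = 45 − 27.45 = 17.55 → 18
  → #326312

#DDFEC6, #326312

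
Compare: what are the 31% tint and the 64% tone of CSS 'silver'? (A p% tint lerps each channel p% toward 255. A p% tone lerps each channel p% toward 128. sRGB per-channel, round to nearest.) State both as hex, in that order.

CSS silver is rgb(192, 192, 192).
31% tint:
  R: 192 + 0.31×(255−192) = 192 + 19.53 = 211.53 → 212
  G: 192 + 0.31×(255−192) = 192 + 19.53 = 211.53 → 212
  B: 192 + 0.31×(255−192) = 192 + 19.53 = 211.53 → 212
  → #D4D4D4
64% tone:
  R: 192 + 0.64×(128−192) = 192 − 40.96 = 151.04 → 151
  G: 192 − 40.96 = 151.04 → 151
  B: 192 + 0.64×(128−192) = 192 − 40.96 = 151.04 → 151
  → #979797

#D4D4D4, #979797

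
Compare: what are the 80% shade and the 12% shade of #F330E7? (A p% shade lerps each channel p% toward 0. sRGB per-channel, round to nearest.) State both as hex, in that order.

#310A2E, #D62ACB

#F330E7 is rgb(243, 48, 231).
80% shade:
  R: 243 − 194.4 = 48.6 → 49
  G: 48 + 0.8×(0−48) = 48 − 38.4 = 9.6 → 10
  B: 231 + 0.8×(0−231) = 231 − 184.8 = 46.2 → 46
  → #310A2E
12% shade:
  R: 243 − 29.16 = 213.84 → 214
  G: 48 + 0.12×(0−48) = 48 − 5.76 = 42.24 → 42
  B: 231 + 0.12×(0−231) = 231 − 27.72 = 203.28 → 203
  → #D62ACB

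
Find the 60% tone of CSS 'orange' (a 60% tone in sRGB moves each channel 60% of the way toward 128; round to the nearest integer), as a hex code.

CSS orange is rgb(255, 165, 0).
A 60% tone moves each channel 60% toward 128:
  R: 255 + 0.6×(128−255) = 255 − 76.2 = 178.8 → 179
  G: 165 − 22.2 = 142.8 → 143
  B: 0 + 0.6×(128−0) = 0 + 76.8 = 76.8 → 77
rgb(179, 143, 77) = #B38F4D.

#B38F4D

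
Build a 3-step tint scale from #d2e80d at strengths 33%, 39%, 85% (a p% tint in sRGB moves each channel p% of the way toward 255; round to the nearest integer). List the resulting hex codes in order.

#d2e80d is rgb(210, 232, 13).
33%: (210 + 14.85 = 224.85→225, 232 + 7.59 = 239.59→240, 13 + 79.86 = 92.86→93) → #e1f05d
39%: (210 + 17.55 = 227.55→228, 232 + 8.97 = 240.97→241, 13 + 94.38 = 107.38→107) → #e4f16b
85%: (210 + 38.25 = 248.25→248, 232 + 19.55 = 251.55→252, 13 + 205.7 = 218.7→219) → #f8fcdb

#e1f05d, #e4f16b, #f8fcdb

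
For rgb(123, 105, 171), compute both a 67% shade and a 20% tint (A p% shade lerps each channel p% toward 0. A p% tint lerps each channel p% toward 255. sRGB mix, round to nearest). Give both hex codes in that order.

67% shade:
  R: 123 + 0.67×(0−123) = 123 − 82.41 = 40.59 → 41
  G: 105 + 0.67×(0−105) = 105 − 70.35 = 34.65 → 35
  B: 171 − 114.57 = 56.43 → 56
  → #292338
20% tint:
  R: 123 + 26.4 = 149.4 → 149
  G: 105 + 0.2×(255−105) = 105 + 30 = 135 → 135
  B: 171 + 16.8 = 187.8 → 188
  → #9587bc

#292338, #9587bc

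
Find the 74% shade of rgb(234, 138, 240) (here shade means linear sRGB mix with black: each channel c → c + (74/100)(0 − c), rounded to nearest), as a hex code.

Per channel, c → c + 0.74(0 − c):
  R: 234 + 0.74×(0−234) = 234 − 173.16 = 60.84 → 61
  G: 138 − 102.12 = 35.88 → 36
  B: 240 + 0.74×(0−240) = 240 − 177.6 = 62.4 → 62
rgb(61, 36, 62) = #3d243e.

#3d243e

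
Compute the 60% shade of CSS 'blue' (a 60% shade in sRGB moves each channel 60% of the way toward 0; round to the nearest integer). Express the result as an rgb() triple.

rgb(0, 0, 102)

CSS blue is rgb(0, 0, 255).
Per channel, c → c + 0.6(0 − c):
  R: 0 + 0 = 0 → 0
  G: 0 + 0.6×(0−0) = 0 + 0 = 0 → 0
  B: 255 − 153 = 102 → 102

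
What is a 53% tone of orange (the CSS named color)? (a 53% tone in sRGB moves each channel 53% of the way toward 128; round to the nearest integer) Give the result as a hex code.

CSS orange is rgb(255, 165, 0).
A 53% tone moves each channel 53% toward 128:
  R: 255 − 67.31 = 187.69 → 188
  G: 165 − 19.61 = 145.39 → 145
  B: 0 + 0.53×(128−0) = 0 + 67.84 = 67.84 → 68
rgb(188, 145, 68) = #BC9144.

#BC9144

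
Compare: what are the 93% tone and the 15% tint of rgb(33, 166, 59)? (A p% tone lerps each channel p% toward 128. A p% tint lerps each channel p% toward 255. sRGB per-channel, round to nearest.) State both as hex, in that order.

#79837B, #42B358

93% tone:
  R: 33 + 88.35 = 121.35 → 121
  G: 166 + 0.93×(128−166) = 166 − 35.34 = 130.66 → 131
  B: 59 + 0.93×(128−59) = 59 + 64.17 = 123.17 → 123
  → #79837B
15% tint:
  R: 33 + 0.15×(255−33) = 33 + 33.3 = 66.3 → 66
  G: 166 + 13.35 = 179.35 → 179
  B: 59 + 0.15×(255−59) = 59 + 29.4 = 88.4 → 88
  → #42B358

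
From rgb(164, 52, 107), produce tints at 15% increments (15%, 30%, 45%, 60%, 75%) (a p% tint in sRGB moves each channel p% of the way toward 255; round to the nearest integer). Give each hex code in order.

15%: (164 + 13.65 = 177.65→178, 52 + 30.45 = 82.45→82, 107 + 22.2 = 129.2→129) → #B25281
30%: (164 + 27.3 = 191.3→191, 52 + 60.9 = 112.9→113, 107 + 44.4 = 151.4→151) → #BF7197
45%: (164 + 40.95 = 204.95→205, 52 + 91.35 = 143.35→143, 107 + 66.6 = 173.6→174) → #CD8FAE
60%: (164 + 54.6 = 218.6→219, 52 + 121.8 = 173.8→174, 107 + 88.8 = 195.8→196) → #DBAEC4
75%: (164 + 68.25 = 232.25→232, 52 + 152.25 = 204.25→204, 107 + 111 = 218→218) → #E8CCDA

#B25281, #BF7197, #CD8FAE, #DBAEC4, #E8CCDA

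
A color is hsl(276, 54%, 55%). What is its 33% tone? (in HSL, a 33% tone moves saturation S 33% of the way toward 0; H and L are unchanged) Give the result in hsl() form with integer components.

S moves 33% from 54 toward 0: 54 − 17.82 = 36.18 → 36.
H and L are unchanged.

hsl(276, 36%, 55%)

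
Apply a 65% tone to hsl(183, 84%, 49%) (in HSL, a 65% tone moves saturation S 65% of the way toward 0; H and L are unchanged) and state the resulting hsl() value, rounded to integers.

S moves 65% from 84 toward 0: 84 − 54.6 = 29.4 → 29.
H and L are unchanged.

hsl(183, 29%, 49%)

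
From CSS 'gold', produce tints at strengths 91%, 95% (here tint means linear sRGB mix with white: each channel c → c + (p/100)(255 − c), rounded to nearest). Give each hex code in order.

#FFFBE8, #FFFDF2

CSS gold is rgb(255, 215, 0).
91%: (255→255, 215 + 36.4 = 251.4→251, 0 + 232.05 = 232.05→232) → #FFFBE8
95%: (255→255, 215 + 38 = 253→253, 0 + 242.25 = 242.25→242) → #FFFDF2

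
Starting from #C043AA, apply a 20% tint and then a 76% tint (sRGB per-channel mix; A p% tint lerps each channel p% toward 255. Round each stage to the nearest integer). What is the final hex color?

#F3DBEF

#C043AA is rgb(192, 67, 170).
Lerp each channel 20% toward 255:
  R: 192 + 0.2×(255−192) = 192 + 12.6 = 204.6 → 205
  G: 67 + 37.6 = 104.6 → 105
  B: 170 + 0.2×(255−170) = 170 + 17 = 187 → 187
After the tint: rgb(205, 105, 187) = #CD69BB.
Per channel, c → c + 0.76(255 − c):
  R: 205 + 38 = 243 → 243
  G: 105 + 0.76×(255−105) = 105 + 114 = 219 → 219
  B: 187 + 0.76×(255−187) = 187 + 51.68 = 238.68 → 239
rgb(243, 219, 239) = #F3DBEF.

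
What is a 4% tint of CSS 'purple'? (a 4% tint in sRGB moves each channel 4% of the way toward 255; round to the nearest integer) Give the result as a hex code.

CSS purple is rgb(128, 0, 128).
A 4% tint moves each channel 4% toward 255:
  R: 128 + 0.04×(255−128) = 128 + 5.08 = 133.08 → 133
  G: 0 + 10.2 = 10.2 → 10
  B: 128 + 0.04×(255−128) = 128 + 5.08 = 133.08 → 133
rgb(133, 10, 133) = #850a85.

#850a85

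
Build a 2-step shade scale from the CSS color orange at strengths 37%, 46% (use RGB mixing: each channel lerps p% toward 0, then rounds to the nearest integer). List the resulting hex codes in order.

CSS orange is rgb(255, 165, 0).
37%: (255 − 94.35 = 160.65→161, 165 − 61.05 = 103.95→104, 0→0) → #A16800
46%: (255 − 117.3 = 137.7→138, 165 − 75.9 = 89.1→89, 0→0) → #8A5900

#A16800, #8A5900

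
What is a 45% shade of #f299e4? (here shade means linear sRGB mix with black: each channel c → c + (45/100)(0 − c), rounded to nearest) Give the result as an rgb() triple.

rgb(133, 84, 125)

#f299e4 is rgb(242, 153, 228).
Per channel, c → c + 0.45(0 − c):
  R: 242 + 0.45×(0−242) = 242 − 108.9 = 133.1 → 133
  G: 153 − 68.85 = 84.15 → 84
  B: 228 − 102.6 = 125.4 → 125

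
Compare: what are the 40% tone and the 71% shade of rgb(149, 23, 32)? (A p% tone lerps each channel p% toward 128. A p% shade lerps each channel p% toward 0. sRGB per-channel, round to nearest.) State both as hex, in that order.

40% tone:
  R: 149 − 8.4 = 140.6 → 141
  G: 23 + 42 = 65 → 65
  B: 32 + 0.4×(128−32) = 32 + 38.4 = 70.4 → 70
  → #8D4146
71% shade:
  R: 149 + 0.71×(0−149) = 149 − 105.79 = 43.21 → 43
  G: 23 + 0.71×(0−23) = 23 − 16.33 = 6.67 → 7
  B: 32 + 0.71×(0−32) = 32 − 22.72 = 9.28 → 9
  → #2B0709

#8D4146, #2B0709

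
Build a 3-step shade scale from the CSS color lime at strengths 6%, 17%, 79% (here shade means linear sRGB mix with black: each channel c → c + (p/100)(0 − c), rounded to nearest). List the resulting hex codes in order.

#00f000, #00d400, #003600

CSS lime is rgb(0, 255, 0).
6%: (0→0, 255 − 15.3 = 239.7→240, 0→0) → #00f000
17%: (0→0, 255 − 43.35 = 211.65→212, 0→0) → #00d400
79%: (0→0, 255 − 201.45 = 53.55→54, 0→0) → #003600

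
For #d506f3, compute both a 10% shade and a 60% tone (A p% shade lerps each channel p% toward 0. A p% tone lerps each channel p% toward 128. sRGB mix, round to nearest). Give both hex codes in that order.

#d506f3 is rgb(213, 6, 243).
10% shade:
  R: 213 + 0.1×(0−213) = 213 − 21.3 = 191.7 → 192
  G: 6 + 0.1×(0−6) = 6 − 0.6 = 5.4 → 5
  B: 243 + 0.1×(0−243) = 243 − 24.3 = 218.7 → 219
  → #c005db
60% tone:
  R: 213 + 0.6×(128−213) = 213 − 51 = 162 → 162
  G: 6 + 73.2 = 79.2 → 79
  B: 243 + 0.6×(128−243) = 243 − 69 = 174 → 174
  → #a24fae

#c005db, #a24fae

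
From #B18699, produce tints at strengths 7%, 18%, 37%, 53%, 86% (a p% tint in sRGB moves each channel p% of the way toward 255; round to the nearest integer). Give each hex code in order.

#B18699 is rgb(177, 134, 153).
7%: (177 + 5.46 = 182.46→182, 134 + 8.47 = 142.47→142, 153 + 7.14 = 160.14→160) → #B68EA0
18%: (177 + 14.04 = 191.04→191, 134 + 21.78 = 155.78→156, 153 + 18.36 = 171.36→171) → #BF9CAB
37%: (177 + 28.86 = 205.86→206, 134 + 44.77 = 178.77→179, 153 + 37.74 = 190.74→191) → #CEB3BF
53%: (177 + 41.34 = 218.34→218, 134 + 64.13 = 198.13→198, 153 + 54.06 = 207.06→207) → #DAC6CF
86%: (177 + 67.08 = 244.08→244, 134 + 104.06 = 238.06→238, 153 + 87.72 = 240.72→241) → #F4EEF1

#B68EA0, #BF9CAB, #CEB3BF, #DAC6CF, #F4EEF1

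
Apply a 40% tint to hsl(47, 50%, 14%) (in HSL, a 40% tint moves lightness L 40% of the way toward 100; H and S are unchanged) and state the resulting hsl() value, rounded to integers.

hsl(47, 50%, 48%)

L moves 40% from 14 toward 100: 14 + 34.4 = 48.4 → 48.
H and S are unchanged.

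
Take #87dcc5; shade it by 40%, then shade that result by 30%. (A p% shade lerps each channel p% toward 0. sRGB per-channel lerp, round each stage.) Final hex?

#87dcc5 is rgb(135, 220, 197).
Lerp each channel 40% toward 0:
  R: 135 + 0.4×(0−135) = 135 − 54 = 81 → 81
  G: 220 − 88 = 132 → 132
  B: 197 + 0.4×(0−197) = 197 − 78.8 = 118.2 → 118
After the shade: rgb(81, 132, 118) = #518476.
A 30% shade moves each channel 30% toward 0:
  R: 81 − 24.3 = 56.7 → 57
  G: 132 − 39.6 = 92.4 → 92
  B: 118 + 0.3×(0−118) = 118 − 35.4 = 82.6 → 83
rgb(57, 92, 83) = #395c53.

#395c53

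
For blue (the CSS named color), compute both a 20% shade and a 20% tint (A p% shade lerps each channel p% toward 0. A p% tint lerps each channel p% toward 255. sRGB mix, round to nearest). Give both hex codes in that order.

CSS blue is rgb(0, 0, 255).
20% shade:
  R: 0 + 0 = 0 → 0
  G: 0 + 0.2×(0−0) = 0 + 0 = 0 → 0
  B: 255 − 51 = 204 → 204
  → #0000cc
20% tint:
  R: 0 + 0.2×(255−0) = 0 + 51 = 51 → 51
  G: 0 + 51 = 51 → 51
  B: 255 + 0 = 255 → 255
  → #3333ff

#0000cc, #3333ff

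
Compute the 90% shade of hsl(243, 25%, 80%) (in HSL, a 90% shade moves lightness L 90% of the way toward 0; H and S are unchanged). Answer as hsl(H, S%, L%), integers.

L moves 90% from 80 toward 0: 80 − 72 = 8 → 8.
H and S are unchanged.

hsl(243, 25%, 8%)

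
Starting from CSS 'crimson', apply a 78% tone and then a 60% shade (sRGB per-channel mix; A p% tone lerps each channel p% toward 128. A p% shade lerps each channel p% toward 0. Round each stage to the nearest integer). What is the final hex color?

#3b2a2d

CSS crimson is rgb(220, 20, 60).
Per channel, c → c + 0.78(128 − c):
  R: 220 + 0.78×(128−220) = 220 − 71.76 = 148.24 → 148
  G: 20 + 84.24 = 104.24 → 104
  B: 60 + 0.78×(128−60) = 60 + 53.04 = 113.04 → 113
After the tone: rgb(148, 104, 113) = #946871.
A 60% shade moves each channel 60% toward 0:
  R: 148 + 0.6×(0−148) = 148 − 88.8 = 59.2 → 59
  G: 104 − 62.4 = 41.6 → 42
  B: 113 − 67.8 = 45.2 → 45
rgb(59, 42, 45) = #3b2a2d.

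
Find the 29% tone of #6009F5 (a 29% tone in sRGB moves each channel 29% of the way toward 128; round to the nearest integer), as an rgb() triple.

#6009F5 is rgb(96, 9, 245).
A 29% tone moves each channel 29% toward 128:
  R: 96 + 0.29×(128−96) = 96 + 9.28 = 105.28 → 105
  G: 9 + 0.29×(128−9) = 9 + 34.51 = 43.51 → 44
  B: 245 − 33.93 = 211.07 → 211

rgb(105, 44, 211)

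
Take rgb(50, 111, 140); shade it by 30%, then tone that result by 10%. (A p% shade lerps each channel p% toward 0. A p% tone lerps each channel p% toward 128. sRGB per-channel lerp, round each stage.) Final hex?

Lerp each channel 30% toward 0:
  R: 50 − 15 = 35 → 35
  G: 111 − 33.3 = 77.7 → 78
  B: 140 − 42 = 98 → 98
After the shade: rgb(35, 78, 98) = #234e62.
Per channel, c → c + 0.1(128 − c):
  R: 35 + 0.1×(128−35) = 35 + 9.3 = 44.3 → 44
  G: 78 + 5 = 83 → 83
  B: 98 + 0.1×(128−98) = 98 + 3 = 101 → 101
rgb(44, 83, 101) = #2c5365.

#2c5365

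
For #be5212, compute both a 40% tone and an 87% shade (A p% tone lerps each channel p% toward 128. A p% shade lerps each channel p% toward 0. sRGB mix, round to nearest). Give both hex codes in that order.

#a5643e, #190b02

#be5212 is rgb(190, 82, 18).
40% tone:
  R: 190 + 0.4×(128−190) = 190 − 24.8 = 165.2 → 165
  G: 82 + 18.4 = 100.4 → 100
  B: 18 + 0.4×(128−18) = 18 + 44 = 62 → 62
  → #a5643e
87% shade:
  R: 190 − 165.3 = 24.7 → 25
  G: 82 + 0.87×(0−82) = 82 − 71.34 = 10.66 → 11
  B: 18 + 0.87×(0−18) = 18 − 15.66 = 2.34 → 2
  → #190b02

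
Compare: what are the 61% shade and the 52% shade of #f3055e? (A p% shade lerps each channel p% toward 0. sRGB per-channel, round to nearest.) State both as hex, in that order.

#f3055e is rgb(243, 5, 94).
61% shade:
  R: 243 + 0.61×(0−243) = 243 − 148.23 = 94.77 → 95
  G: 5 + 0.61×(0−5) = 5 − 3.05 = 1.95 → 2
  B: 94 + 0.61×(0−94) = 94 − 57.34 = 36.66 → 37
  → #5f0225
52% shade:
  R: 243 + 0.52×(0−243) = 243 − 126.36 = 116.64 → 117
  G: 5 − 2.6 = 2.4 → 2
  B: 94 + 0.52×(0−94) = 94 − 48.88 = 45.12 → 45
  → #75022d

#5f0225, #75022d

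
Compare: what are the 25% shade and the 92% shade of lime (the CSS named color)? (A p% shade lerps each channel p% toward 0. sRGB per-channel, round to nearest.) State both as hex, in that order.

#00bf00, #001400

CSS lime is rgb(0, 255, 0).
25% shade:
  R: 0 + 0.25×(0−0) = 0 + 0 = 0 → 0
  G: 255 − 63.75 = 191.25 → 191
  B: 0 + 0.25×(0−0) = 0 + 0 = 0 → 0
  → #00bf00
92% shade:
  R: 0 + 0 = 0 → 0
  G: 255 + 0.92×(0−255) = 255 − 234.6 = 20.4 → 20
  B: 0 + 0 = 0 → 0
  → #001400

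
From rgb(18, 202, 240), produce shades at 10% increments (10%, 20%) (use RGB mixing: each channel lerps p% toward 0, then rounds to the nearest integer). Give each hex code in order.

10%: (18 − 1.8 = 16.2→16, 202 − 20.2 = 181.8→182, 240 − 24 = 216→216) → #10b6d8
20%: (18 − 3.6 = 14.4→14, 202 − 40.4 = 161.6→162, 240 − 48 = 192→192) → #0ea2c0

#10b6d8, #0ea2c0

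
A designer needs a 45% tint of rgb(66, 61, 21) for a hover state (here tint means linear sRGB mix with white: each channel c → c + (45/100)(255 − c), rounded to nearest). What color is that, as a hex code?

Lerp each channel 45% toward 255:
  R: 66 + 85.05 = 151.05 → 151
  G: 61 + 0.45×(255−61) = 61 + 87.3 = 148.3 → 148
  B: 21 + 0.45×(255−21) = 21 + 105.3 = 126.3 → 126
rgb(151, 148, 126) = #97947E.

#97947E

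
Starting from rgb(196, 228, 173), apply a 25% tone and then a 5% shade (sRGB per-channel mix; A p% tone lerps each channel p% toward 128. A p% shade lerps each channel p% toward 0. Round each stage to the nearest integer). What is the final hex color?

#AAC19A

Per channel, c → c + 0.25(128 − c):
  R: 196 − 17 = 179 → 179
  G: 228 − 25 = 203 → 203
  B: 173 + 0.25×(128−173) = 173 − 11.25 = 161.75 → 162
After the tone: rgb(179, 203, 162) = #B3CBA2.
Lerp each channel 5% toward 0:
  R: 179 + 0.05×(0−179) = 179 − 8.95 = 170.05 → 170
  G: 203 + 0.05×(0−203) = 203 − 10.15 = 192.85 → 193
  B: 162 + 0.05×(0−162) = 162 − 8.1 = 153.9 → 154
rgb(170, 193, 154) = #AAC19A.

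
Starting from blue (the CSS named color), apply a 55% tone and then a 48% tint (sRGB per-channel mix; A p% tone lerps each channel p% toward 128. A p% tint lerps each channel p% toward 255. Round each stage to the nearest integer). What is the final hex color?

CSS blue is rgb(0, 0, 255).
A 55% tone moves each channel 55% toward 128:
  R: 0 + 0.55×(128−0) = 0 + 70.4 = 70.4 → 70
  G: 0 + 70.4 = 70.4 → 70
  B: 255 − 69.85 = 185.15 → 185
After the tone: rgb(70, 70, 185) = #4646B9.
Per channel, c → c + 0.48(255 − c):
  R: 70 + 88.8 = 158.8 → 159
  G: 70 + 88.8 = 158.8 → 159
  B: 185 + 0.48×(255−185) = 185 + 33.6 = 218.6 → 219
rgb(159, 159, 219) = #9F9FDB.

#9F9FDB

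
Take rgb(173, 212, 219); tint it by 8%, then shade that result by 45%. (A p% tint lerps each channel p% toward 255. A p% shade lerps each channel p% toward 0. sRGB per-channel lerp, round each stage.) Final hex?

Lerp each channel 8% toward 255:
  R: 173 + 6.56 = 179.56 → 180
  G: 212 + 0.08×(255−212) = 212 + 3.44 = 215.44 → 215
  B: 219 + 2.88 = 221.88 → 222
After the tint: rgb(180, 215, 222) = #b4d7de.
Lerp each channel 45% toward 0:
  R: 180 + 0.45×(0−180) = 180 − 81 = 99 → 99
  G: 215 − 96.75 = 118.25 → 118
  B: 222 + 0.45×(0−222) = 222 − 99.9 = 122.1 → 122
rgb(99, 118, 122) = #63767a.

#63767a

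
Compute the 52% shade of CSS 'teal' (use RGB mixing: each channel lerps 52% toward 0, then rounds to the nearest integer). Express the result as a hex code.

#003D3D

CSS teal is rgb(0, 128, 128).
Lerp each channel 52% toward 0:
  R: 0 + 0.52×(0−0) = 0 + 0 = 0 → 0
  G: 128 − 66.56 = 61.44 → 61
  B: 128 + 0.52×(0−128) = 128 − 66.56 = 61.44 → 61
rgb(0, 61, 61) = #003D3D.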